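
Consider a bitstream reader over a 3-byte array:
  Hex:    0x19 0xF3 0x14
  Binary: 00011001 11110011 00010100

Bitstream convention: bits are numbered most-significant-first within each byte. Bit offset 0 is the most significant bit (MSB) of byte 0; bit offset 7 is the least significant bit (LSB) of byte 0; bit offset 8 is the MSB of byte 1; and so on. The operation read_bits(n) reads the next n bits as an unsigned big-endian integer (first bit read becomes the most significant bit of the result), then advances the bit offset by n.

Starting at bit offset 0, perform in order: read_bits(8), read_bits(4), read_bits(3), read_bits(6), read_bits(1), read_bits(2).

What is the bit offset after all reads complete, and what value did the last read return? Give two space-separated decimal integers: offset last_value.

Answer: 24 0

Derivation:
Read 1: bits[0:8] width=8 -> value=25 (bin 00011001); offset now 8 = byte 1 bit 0; 16 bits remain
Read 2: bits[8:12] width=4 -> value=15 (bin 1111); offset now 12 = byte 1 bit 4; 12 bits remain
Read 3: bits[12:15] width=3 -> value=1 (bin 001); offset now 15 = byte 1 bit 7; 9 bits remain
Read 4: bits[15:21] width=6 -> value=34 (bin 100010); offset now 21 = byte 2 bit 5; 3 bits remain
Read 5: bits[21:22] width=1 -> value=1 (bin 1); offset now 22 = byte 2 bit 6; 2 bits remain
Read 6: bits[22:24] width=2 -> value=0 (bin 00); offset now 24 = byte 3 bit 0; 0 bits remain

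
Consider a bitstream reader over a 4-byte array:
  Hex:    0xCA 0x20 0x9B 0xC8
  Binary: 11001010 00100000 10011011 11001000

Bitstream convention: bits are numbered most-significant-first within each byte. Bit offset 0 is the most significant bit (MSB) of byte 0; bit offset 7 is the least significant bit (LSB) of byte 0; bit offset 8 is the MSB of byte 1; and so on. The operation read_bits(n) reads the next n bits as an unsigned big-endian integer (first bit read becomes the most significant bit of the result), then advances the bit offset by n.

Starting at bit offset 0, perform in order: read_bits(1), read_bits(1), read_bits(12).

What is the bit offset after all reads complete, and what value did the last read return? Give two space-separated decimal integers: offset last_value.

Answer: 14 648

Derivation:
Read 1: bits[0:1] width=1 -> value=1 (bin 1); offset now 1 = byte 0 bit 1; 31 bits remain
Read 2: bits[1:2] width=1 -> value=1 (bin 1); offset now 2 = byte 0 bit 2; 30 bits remain
Read 3: bits[2:14] width=12 -> value=648 (bin 001010001000); offset now 14 = byte 1 bit 6; 18 bits remain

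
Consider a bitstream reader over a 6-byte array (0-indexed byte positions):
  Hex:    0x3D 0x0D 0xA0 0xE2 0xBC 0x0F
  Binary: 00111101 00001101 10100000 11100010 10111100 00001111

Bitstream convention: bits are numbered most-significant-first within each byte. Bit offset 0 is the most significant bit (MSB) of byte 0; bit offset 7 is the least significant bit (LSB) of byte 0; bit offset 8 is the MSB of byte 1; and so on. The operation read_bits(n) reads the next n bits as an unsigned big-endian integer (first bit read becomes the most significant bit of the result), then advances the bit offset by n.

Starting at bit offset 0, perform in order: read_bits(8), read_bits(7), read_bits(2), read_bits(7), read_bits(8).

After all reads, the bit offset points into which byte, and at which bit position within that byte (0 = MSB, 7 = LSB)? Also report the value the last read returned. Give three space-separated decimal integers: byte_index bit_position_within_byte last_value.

Read 1: bits[0:8] width=8 -> value=61 (bin 00111101); offset now 8 = byte 1 bit 0; 40 bits remain
Read 2: bits[8:15] width=7 -> value=6 (bin 0000110); offset now 15 = byte 1 bit 7; 33 bits remain
Read 3: bits[15:17] width=2 -> value=3 (bin 11); offset now 17 = byte 2 bit 1; 31 bits remain
Read 4: bits[17:24] width=7 -> value=32 (bin 0100000); offset now 24 = byte 3 bit 0; 24 bits remain
Read 5: bits[24:32] width=8 -> value=226 (bin 11100010); offset now 32 = byte 4 bit 0; 16 bits remain

Answer: 4 0 226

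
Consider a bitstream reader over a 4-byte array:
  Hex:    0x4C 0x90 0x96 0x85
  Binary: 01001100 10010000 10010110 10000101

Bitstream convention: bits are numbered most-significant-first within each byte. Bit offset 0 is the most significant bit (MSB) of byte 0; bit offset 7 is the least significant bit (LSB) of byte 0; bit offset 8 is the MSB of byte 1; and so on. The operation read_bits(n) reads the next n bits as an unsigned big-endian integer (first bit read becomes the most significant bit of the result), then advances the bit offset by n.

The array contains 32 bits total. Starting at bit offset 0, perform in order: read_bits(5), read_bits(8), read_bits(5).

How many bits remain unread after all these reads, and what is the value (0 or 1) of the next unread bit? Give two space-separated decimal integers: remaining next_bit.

Read 1: bits[0:5] width=5 -> value=9 (bin 01001); offset now 5 = byte 0 bit 5; 27 bits remain
Read 2: bits[5:13] width=8 -> value=146 (bin 10010010); offset now 13 = byte 1 bit 5; 19 bits remain
Read 3: bits[13:18] width=5 -> value=2 (bin 00010); offset now 18 = byte 2 bit 2; 14 bits remain

Answer: 14 0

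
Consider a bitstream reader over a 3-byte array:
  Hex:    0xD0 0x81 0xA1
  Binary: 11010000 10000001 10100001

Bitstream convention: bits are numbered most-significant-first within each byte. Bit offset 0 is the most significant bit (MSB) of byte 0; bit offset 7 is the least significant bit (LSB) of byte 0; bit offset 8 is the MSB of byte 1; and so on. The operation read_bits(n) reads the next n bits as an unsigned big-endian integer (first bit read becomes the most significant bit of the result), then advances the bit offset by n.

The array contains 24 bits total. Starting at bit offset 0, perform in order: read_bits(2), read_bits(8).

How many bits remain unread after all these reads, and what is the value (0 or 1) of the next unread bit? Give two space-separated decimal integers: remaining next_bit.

Read 1: bits[0:2] width=2 -> value=3 (bin 11); offset now 2 = byte 0 bit 2; 22 bits remain
Read 2: bits[2:10] width=8 -> value=66 (bin 01000010); offset now 10 = byte 1 bit 2; 14 bits remain

Answer: 14 0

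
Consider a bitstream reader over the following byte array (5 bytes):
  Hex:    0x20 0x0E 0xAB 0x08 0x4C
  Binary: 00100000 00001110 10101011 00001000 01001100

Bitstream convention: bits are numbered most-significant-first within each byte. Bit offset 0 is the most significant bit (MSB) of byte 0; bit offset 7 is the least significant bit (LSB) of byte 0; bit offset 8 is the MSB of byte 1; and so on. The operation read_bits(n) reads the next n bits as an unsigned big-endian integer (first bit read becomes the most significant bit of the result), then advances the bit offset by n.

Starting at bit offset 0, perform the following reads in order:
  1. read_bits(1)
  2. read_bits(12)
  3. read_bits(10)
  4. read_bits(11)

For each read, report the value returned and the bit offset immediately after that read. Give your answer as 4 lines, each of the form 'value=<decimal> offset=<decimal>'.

Read 1: bits[0:1] width=1 -> value=0 (bin 0); offset now 1 = byte 0 bit 1; 39 bits remain
Read 2: bits[1:13] width=12 -> value=1025 (bin 010000000001); offset now 13 = byte 1 bit 5; 27 bits remain
Read 3: bits[13:23] width=10 -> value=853 (bin 1101010101); offset now 23 = byte 2 bit 7; 17 bits remain
Read 4: bits[23:34] width=11 -> value=1057 (bin 10000100001); offset now 34 = byte 4 bit 2; 6 bits remain

Answer: value=0 offset=1
value=1025 offset=13
value=853 offset=23
value=1057 offset=34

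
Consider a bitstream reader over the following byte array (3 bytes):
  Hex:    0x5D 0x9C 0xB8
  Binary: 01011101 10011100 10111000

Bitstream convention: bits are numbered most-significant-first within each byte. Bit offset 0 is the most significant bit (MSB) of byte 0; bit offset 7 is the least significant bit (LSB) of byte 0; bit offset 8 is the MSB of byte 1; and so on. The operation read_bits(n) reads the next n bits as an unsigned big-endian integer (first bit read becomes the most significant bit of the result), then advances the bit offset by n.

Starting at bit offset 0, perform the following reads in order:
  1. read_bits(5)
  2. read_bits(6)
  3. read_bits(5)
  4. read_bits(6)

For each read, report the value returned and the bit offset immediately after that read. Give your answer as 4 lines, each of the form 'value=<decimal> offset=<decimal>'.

Answer: value=11 offset=5
value=44 offset=11
value=28 offset=16
value=46 offset=22

Derivation:
Read 1: bits[0:5] width=5 -> value=11 (bin 01011); offset now 5 = byte 0 bit 5; 19 bits remain
Read 2: bits[5:11] width=6 -> value=44 (bin 101100); offset now 11 = byte 1 bit 3; 13 bits remain
Read 3: bits[11:16] width=5 -> value=28 (bin 11100); offset now 16 = byte 2 bit 0; 8 bits remain
Read 4: bits[16:22] width=6 -> value=46 (bin 101110); offset now 22 = byte 2 bit 6; 2 bits remain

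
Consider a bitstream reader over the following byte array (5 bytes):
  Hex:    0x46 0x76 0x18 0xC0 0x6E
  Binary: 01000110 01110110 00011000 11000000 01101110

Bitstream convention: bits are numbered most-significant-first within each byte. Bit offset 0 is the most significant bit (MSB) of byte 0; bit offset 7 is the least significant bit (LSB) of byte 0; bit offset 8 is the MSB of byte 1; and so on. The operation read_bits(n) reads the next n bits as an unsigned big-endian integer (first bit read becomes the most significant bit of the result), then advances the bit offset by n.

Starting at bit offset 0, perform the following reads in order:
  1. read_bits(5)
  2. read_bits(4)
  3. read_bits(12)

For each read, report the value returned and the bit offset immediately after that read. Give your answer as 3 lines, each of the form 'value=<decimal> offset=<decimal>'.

Answer: value=8 offset=5
value=12 offset=9
value=3779 offset=21

Derivation:
Read 1: bits[0:5] width=5 -> value=8 (bin 01000); offset now 5 = byte 0 bit 5; 35 bits remain
Read 2: bits[5:9] width=4 -> value=12 (bin 1100); offset now 9 = byte 1 bit 1; 31 bits remain
Read 3: bits[9:21] width=12 -> value=3779 (bin 111011000011); offset now 21 = byte 2 bit 5; 19 bits remain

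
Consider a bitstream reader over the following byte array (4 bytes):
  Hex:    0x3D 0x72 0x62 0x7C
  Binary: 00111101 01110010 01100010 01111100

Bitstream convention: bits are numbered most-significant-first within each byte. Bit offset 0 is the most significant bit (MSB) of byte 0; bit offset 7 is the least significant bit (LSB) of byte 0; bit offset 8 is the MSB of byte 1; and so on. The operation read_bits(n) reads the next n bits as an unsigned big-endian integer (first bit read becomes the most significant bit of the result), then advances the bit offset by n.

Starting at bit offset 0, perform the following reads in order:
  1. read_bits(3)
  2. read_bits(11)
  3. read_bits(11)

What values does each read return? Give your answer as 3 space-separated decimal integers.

Answer: 1 1884 1220

Derivation:
Read 1: bits[0:3] width=3 -> value=1 (bin 001); offset now 3 = byte 0 bit 3; 29 bits remain
Read 2: bits[3:14] width=11 -> value=1884 (bin 11101011100); offset now 14 = byte 1 bit 6; 18 bits remain
Read 3: bits[14:25] width=11 -> value=1220 (bin 10011000100); offset now 25 = byte 3 bit 1; 7 bits remain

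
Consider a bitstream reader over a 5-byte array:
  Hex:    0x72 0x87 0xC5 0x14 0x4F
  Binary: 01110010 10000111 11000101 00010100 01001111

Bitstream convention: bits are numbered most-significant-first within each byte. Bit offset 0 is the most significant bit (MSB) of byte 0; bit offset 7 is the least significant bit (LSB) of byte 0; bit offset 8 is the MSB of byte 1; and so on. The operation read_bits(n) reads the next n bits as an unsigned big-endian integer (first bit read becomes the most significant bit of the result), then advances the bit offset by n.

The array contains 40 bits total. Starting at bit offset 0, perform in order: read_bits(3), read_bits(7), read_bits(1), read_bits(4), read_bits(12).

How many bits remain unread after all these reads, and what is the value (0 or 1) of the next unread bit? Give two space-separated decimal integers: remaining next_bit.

Answer: 13 1

Derivation:
Read 1: bits[0:3] width=3 -> value=3 (bin 011); offset now 3 = byte 0 bit 3; 37 bits remain
Read 2: bits[3:10] width=7 -> value=74 (bin 1001010); offset now 10 = byte 1 bit 2; 30 bits remain
Read 3: bits[10:11] width=1 -> value=0 (bin 0); offset now 11 = byte 1 bit 3; 29 bits remain
Read 4: bits[11:15] width=4 -> value=3 (bin 0011); offset now 15 = byte 1 bit 7; 25 bits remain
Read 5: bits[15:27] width=12 -> value=3624 (bin 111000101000); offset now 27 = byte 3 bit 3; 13 bits remain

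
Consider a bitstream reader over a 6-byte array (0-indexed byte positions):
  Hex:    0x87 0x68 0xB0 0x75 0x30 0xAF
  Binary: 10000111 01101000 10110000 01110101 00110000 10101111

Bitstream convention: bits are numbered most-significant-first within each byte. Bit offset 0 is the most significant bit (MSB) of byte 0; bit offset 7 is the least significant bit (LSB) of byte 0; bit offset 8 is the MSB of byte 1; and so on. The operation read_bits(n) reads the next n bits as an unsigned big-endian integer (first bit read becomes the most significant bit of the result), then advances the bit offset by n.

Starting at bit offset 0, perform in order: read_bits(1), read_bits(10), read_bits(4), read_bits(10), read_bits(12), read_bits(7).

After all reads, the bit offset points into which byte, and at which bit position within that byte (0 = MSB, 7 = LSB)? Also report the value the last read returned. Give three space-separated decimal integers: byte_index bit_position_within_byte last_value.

Answer: 5 4 10

Derivation:
Read 1: bits[0:1] width=1 -> value=1 (bin 1); offset now 1 = byte 0 bit 1; 47 bits remain
Read 2: bits[1:11] width=10 -> value=59 (bin 0000111011); offset now 11 = byte 1 bit 3; 37 bits remain
Read 3: bits[11:15] width=4 -> value=4 (bin 0100); offset now 15 = byte 1 bit 7; 33 bits remain
Read 4: bits[15:25] width=10 -> value=352 (bin 0101100000); offset now 25 = byte 3 bit 1; 23 bits remain
Read 5: bits[25:37] width=12 -> value=3750 (bin 111010100110); offset now 37 = byte 4 bit 5; 11 bits remain
Read 6: bits[37:44] width=7 -> value=10 (bin 0001010); offset now 44 = byte 5 bit 4; 4 bits remain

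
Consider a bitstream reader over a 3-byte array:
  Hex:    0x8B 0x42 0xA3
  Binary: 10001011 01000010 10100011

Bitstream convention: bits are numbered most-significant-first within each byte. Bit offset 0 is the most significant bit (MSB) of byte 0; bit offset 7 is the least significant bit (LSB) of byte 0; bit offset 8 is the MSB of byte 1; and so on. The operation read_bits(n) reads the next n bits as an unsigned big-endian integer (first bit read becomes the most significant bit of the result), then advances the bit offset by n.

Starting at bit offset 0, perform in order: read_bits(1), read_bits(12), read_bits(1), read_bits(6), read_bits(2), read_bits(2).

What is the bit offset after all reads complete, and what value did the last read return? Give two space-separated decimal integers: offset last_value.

Read 1: bits[0:1] width=1 -> value=1 (bin 1); offset now 1 = byte 0 bit 1; 23 bits remain
Read 2: bits[1:13] width=12 -> value=360 (bin 000101101000); offset now 13 = byte 1 bit 5; 11 bits remain
Read 3: bits[13:14] width=1 -> value=0 (bin 0); offset now 14 = byte 1 bit 6; 10 bits remain
Read 4: bits[14:20] width=6 -> value=42 (bin 101010); offset now 20 = byte 2 bit 4; 4 bits remain
Read 5: bits[20:22] width=2 -> value=0 (bin 00); offset now 22 = byte 2 bit 6; 2 bits remain
Read 6: bits[22:24] width=2 -> value=3 (bin 11); offset now 24 = byte 3 bit 0; 0 bits remain

Answer: 24 3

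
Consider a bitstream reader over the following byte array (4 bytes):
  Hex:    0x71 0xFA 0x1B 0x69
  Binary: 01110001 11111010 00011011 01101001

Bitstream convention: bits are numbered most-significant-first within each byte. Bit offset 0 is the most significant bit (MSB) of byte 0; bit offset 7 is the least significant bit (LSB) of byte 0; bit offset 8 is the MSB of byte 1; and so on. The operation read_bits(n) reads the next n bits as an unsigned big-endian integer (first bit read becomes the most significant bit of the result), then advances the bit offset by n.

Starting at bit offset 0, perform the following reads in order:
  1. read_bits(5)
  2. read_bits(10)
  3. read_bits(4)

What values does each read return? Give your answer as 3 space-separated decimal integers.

Read 1: bits[0:5] width=5 -> value=14 (bin 01110); offset now 5 = byte 0 bit 5; 27 bits remain
Read 2: bits[5:15] width=10 -> value=253 (bin 0011111101); offset now 15 = byte 1 bit 7; 17 bits remain
Read 3: bits[15:19] width=4 -> value=0 (bin 0000); offset now 19 = byte 2 bit 3; 13 bits remain

Answer: 14 253 0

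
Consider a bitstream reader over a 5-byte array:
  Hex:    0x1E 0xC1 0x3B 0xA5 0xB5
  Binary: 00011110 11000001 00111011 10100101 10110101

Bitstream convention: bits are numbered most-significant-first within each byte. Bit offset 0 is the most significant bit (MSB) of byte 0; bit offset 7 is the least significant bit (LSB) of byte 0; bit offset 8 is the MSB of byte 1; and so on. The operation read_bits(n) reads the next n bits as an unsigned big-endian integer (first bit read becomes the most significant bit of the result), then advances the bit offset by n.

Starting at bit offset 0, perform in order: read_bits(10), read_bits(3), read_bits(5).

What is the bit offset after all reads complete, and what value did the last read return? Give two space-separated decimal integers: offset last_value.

Answer: 18 4

Derivation:
Read 1: bits[0:10] width=10 -> value=123 (bin 0001111011); offset now 10 = byte 1 bit 2; 30 bits remain
Read 2: bits[10:13] width=3 -> value=0 (bin 000); offset now 13 = byte 1 bit 5; 27 bits remain
Read 3: bits[13:18] width=5 -> value=4 (bin 00100); offset now 18 = byte 2 bit 2; 22 bits remain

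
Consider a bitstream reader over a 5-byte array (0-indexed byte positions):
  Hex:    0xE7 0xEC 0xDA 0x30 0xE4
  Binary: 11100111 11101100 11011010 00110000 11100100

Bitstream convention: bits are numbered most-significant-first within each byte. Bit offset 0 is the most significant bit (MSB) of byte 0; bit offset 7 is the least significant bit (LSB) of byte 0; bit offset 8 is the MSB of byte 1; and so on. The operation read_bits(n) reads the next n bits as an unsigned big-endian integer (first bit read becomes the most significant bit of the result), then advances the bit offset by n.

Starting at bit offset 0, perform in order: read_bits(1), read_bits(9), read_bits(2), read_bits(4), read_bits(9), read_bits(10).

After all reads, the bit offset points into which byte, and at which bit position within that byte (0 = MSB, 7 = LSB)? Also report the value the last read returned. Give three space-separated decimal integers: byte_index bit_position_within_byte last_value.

Answer: 4 3 391

Derivation:
Read 1: bits[0:1] width=1 -> value=1 (bin 1); offset now 1 = byte 0 bit 1; 39 bits remain
Read 2: bits[1:10] width=9 -> value=415 (bin 110011111); offset now 10 = byte 1 bit 2; 30 bits remain
Read 3: bits[10:12] width=2 -> value=2 (bin 10); offset now 12 = byte 1 bit 4; 28 bits remain
Read 4: bits[12:16] width=4 -> value=12 (bin 1100); offset now 16 = byte 2 bit 0; 24 bits remain
Read 5: bits[16:25] width=9 -> value=436 (bin 110110100); offset now 25 = byte 3 bit 1; 15 bits remain
Read 6: bits[25:35] width=10 -> value=391 (bin 0110000111); offset now 35 = byte 4 bit 3; 5 bits remain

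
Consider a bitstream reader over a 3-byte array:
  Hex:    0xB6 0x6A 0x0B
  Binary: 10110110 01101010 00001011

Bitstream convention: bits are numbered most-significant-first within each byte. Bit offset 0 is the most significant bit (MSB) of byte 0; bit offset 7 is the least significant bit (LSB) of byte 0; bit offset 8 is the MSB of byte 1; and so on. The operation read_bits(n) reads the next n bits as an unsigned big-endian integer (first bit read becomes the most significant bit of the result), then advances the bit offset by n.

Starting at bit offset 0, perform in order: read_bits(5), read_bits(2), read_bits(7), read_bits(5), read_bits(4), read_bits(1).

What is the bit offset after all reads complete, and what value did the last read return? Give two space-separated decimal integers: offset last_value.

Read 1: bits[0:5] width=5 -> value=22 (bin 10110); offset now 5 = byte 0 bit 5; 19 bits remain
Read 2: bits[5:7] width=2 -> value=3 (bin 11); offset now 7 = byte 0 bit 7; 17 bits remain
Read 3: bits[7:14] width=7 -> value=26 (bin 0011010); offset now 14 = byte 1 bit 6; 10 bits remain
Read 4: bits[14:19] width=5 -> value=16 (bin 10000); offset now 19 = byte 2 bit 3; 5 bits remain
Read 5: bits[19:23] width=4 -> value=5 (bin 0101); offset now 23 = byte 2 bit 7; 1 bits remain
Read 6: bits[23:24] width=1 -> value=1 (bin 1); offset now 24 = byte 3 bit 0; 0 bits remain

Answer: 24 1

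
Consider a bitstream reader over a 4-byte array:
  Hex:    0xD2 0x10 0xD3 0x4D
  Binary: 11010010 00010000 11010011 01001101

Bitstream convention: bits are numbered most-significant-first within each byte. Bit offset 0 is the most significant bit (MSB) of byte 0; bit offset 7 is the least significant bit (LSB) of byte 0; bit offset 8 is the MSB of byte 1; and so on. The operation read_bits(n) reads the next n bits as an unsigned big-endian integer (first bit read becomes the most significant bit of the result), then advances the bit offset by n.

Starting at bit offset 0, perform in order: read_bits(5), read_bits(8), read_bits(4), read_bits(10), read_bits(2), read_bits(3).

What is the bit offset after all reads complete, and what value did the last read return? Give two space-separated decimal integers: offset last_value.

Read 1: bits[0:5] width=5 -> value=26 (bin 11010); offset now 5 = byte 0 bit 5; 27 bits remain
Read 2: bits[5:13] width=8 -> value=66 (bin 01000010); offset now 13 = byte 1 bit 5; 19 bits remain
Read 3: bits[13:17] width=4 -> value=1 (bin 0001); offset now 17 = byte 2 bit 1; 15 bits remain
Read 4: bits[17:27] width=10 -> value=666 (bin 1010011010); offset now 27 = byte 3 bit 3; 5 bits remain
Read 5: bits[27:29] width=2 -> value=1 (bin 01); offset now 29 = byte 3 bit 5; 3 bits remain
Read 6: bits[29:32] width=3 -> value=5 (bin 101); offset now 32 = byte 4 bit 0; 0 bits remain

Answer: 32 5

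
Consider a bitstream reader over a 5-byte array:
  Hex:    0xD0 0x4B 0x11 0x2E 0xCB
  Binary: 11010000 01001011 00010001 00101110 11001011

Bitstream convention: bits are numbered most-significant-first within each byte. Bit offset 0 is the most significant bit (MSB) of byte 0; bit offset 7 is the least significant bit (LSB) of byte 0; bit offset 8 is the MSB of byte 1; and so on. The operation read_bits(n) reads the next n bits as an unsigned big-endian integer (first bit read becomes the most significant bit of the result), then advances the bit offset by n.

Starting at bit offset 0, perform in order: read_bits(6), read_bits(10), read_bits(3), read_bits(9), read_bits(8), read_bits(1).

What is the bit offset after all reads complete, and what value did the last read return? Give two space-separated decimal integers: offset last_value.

Read 1: bits[0:6] width=6 -> value=52 (bin 110100); offset now 6 = byte 0 bit 6; 34 bits remain
Read 2: bits[6:16] width=10 -> value=75 (bin 0001001011); offset now 16 = byte 2 bit 0; 24 bits remain
Read 3: bits[16:19] width=3 -> value=0 (bin 000); offset now 19 = byte 2 bit 3; 21 bits remain
Read 4: bits[19:28] width=9 -> value=274 (bin 100010010); offset now 28 = byte 3 bit 4; 12 bits remain
Read 5: bits[28:36] width=8 -> value=236 (bin 11101100); offset now 36 = byte 4 bit 4; 4 bits remain
Read 6: bits[36:37] width=1 -> value=1 (bin 1); offset now 37 = byte 4 bit 5; 3 bits remain

Answer: 37 1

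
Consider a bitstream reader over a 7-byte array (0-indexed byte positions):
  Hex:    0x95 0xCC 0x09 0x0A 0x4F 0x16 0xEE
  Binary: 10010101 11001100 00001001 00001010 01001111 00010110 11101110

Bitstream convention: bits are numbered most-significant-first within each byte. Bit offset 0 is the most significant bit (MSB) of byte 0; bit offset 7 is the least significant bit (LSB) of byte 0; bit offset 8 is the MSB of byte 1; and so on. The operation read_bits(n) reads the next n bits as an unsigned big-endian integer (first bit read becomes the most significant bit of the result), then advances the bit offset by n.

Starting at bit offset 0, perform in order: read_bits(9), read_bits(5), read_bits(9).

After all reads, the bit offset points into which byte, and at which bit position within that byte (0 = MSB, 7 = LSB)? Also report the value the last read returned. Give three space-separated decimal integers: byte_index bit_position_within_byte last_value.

Answer: 2 7 4

Derivation:
Read 1: bits[0:9] width=9 -> value=299 (bin 100101011); offset now 9 = byte 1 bit 1; 47 bits remain
Read 2: bits[9:14] width=5 -> value=19 (bin 10011); offset now 14 = byte 1 bit 6; 42 bits remain
Read 3: bits[14:23] width=9 -> value=4 (bin 000000100); offset now 23 = byte 2 bit 7; 33 bits remain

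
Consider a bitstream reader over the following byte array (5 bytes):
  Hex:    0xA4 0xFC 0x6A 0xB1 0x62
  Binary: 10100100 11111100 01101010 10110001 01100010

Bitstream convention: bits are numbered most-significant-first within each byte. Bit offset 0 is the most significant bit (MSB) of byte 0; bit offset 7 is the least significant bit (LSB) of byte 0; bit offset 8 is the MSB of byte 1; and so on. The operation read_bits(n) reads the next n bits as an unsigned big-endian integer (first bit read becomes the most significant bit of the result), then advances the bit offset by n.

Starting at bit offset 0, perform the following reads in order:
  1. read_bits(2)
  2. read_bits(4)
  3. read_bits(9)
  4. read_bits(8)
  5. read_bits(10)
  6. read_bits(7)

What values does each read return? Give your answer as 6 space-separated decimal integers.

Answer: 2 9 126 53 354 98

Derivation:
Read 1: bits[0:2] width=2 -> value=2 (bin 10); offset now 2 = byte 0 bit 2; 38 bits remain
Read 2: bits[2:6] width=4 -> value=9 (bin 1001); offset now 6 = byte 0 bit 6; 34 bits remain
Read 3: bits[6:15] width=9 -> value=126 (bin 001111110); offset now 15 = byte 1 bit 7; 25 bits remain
Read 4: bits[15:23] width=8 -> value=53 (bin 00110101); offset now 23 = byte 2 bit 7; 17 bits remain
Read 5: bits[23:33] width=10 -> value=354 (bin 0101100010); offset now 33 = byte 4 bit 1; 7 bits remain
Read 6: bits[33:40] width=7 -> value=98 (bin 1100010); offset now 40 = byte 5 bit 0; 0 bits remain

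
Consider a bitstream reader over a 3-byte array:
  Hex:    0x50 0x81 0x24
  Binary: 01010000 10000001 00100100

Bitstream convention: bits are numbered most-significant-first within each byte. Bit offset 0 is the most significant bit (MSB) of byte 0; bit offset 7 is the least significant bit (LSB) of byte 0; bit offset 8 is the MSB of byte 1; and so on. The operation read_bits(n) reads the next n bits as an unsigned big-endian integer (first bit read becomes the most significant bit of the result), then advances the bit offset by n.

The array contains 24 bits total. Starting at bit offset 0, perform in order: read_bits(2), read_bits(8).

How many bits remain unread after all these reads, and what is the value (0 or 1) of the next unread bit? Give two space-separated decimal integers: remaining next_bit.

Answer: 14 0

Derivation:
Read 1: bits[0:2] width=2 -> value=1 (bin 01); offset now 2 = byte 0 bit 2; 22 bits remain
Read 2: bits[2:10] width=8 -> value=66 (bin 01000010); offset now 10 = byte 1 bit 2; 14 bits remain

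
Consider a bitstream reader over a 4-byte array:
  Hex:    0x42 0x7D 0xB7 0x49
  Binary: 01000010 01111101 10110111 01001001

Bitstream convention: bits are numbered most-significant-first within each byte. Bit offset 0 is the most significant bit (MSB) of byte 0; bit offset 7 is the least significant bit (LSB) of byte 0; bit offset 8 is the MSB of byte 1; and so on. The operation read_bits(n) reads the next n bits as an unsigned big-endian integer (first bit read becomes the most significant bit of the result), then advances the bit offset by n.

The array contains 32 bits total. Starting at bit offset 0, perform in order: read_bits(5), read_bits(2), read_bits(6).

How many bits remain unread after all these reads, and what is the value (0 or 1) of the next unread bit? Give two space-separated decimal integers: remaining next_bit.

Answer: 19 1

Derivation:
Read 1: bits[0:5] width=5 -> value=8 (bin 01000); offset now 5 = byte 0 bit 5; 27 bits remain
Read 2: bits[5:7] width=2 -> value=1 (bin 01); offset now 7 = byte 0 bit 7; 25 bits remain
Read 3: bits[7:13] width=6 -> value=15 (bin 001111); offset now 13 = byte 1 bit 5; 19 bits remain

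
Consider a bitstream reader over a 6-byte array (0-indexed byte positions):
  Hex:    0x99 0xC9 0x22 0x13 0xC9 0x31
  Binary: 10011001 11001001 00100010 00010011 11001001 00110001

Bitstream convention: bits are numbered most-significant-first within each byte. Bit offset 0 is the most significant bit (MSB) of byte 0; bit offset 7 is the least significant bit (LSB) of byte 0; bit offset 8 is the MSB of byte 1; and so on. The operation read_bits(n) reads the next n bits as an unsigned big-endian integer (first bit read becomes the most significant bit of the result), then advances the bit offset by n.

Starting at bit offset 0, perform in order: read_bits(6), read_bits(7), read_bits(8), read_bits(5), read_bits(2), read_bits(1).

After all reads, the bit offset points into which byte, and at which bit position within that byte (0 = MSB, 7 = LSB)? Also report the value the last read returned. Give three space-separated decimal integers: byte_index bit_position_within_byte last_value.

Read 1: bits[0:6] width=6 -> value=38 (bin 100110); offset now 6 = byte 0 bit 6; 42 bits remain
Read 2: bits[6:13] width=7 -> value=57 (bin 0111001); offset now 13 = byte 1 bit 5; 35 bits remain
Read 3: bits[13:21] width=8 -> value=36 (bin 00100100); offset now 21 = byte 2 bit 5; 27 bits remain
Read 4: bits[21:26] width=5 -> value=8 (bin 01000); offset now 26 = byte 3 bit 2; 22 bits remain
Read 5: bits[26:28] width=2 -> value=1 (bin 01); offset now 28 = byte 3 bit 4; 20 bits remain
Read 6: bits[28:29] width=1 -> value=0 (bin 0); offset now 29 = byte 3 bit 5; 19 bits remain

Answer: 3 5 0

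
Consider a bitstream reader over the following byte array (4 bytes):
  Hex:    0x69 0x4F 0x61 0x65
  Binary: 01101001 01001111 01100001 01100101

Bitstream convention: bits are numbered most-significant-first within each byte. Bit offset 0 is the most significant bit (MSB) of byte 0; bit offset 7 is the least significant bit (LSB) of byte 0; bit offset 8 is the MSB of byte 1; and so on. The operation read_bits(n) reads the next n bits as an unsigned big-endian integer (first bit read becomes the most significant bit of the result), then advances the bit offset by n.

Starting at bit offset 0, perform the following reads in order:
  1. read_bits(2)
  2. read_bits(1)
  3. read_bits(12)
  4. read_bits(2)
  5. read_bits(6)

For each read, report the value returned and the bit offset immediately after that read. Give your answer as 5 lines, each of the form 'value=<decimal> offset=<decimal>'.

Answer: value=1 offset=2
value=1 offset=3
value=1191 offset=15
value=2 offset=17
value=48 offset=23

Derivation:
Read 1: bits[0:2] width=2 -> value=1 (bin 01); offset now 2 = byte 0 bit 2; 30 bits remain
Read 2: bits[2:3] width=1 -> value=1 (bin 1); offset now 3 = byte 0 bit 3; 29 bits remain
Read 3: bits[3:15] width=12 -> value=1191 (bin 010010100111); offset now 15 = byte 1 bit 7; 17 bits remain
Read 4: bits[15:17] width=2 -> value=2 (bin 10); offset now 17 = byte 2 bit 1; 15 bits remain
Read 5: bits[17:23] width=6 -> value=48 (bin 110000); offset now 23 = byte 2 bit 7; 9 bits remain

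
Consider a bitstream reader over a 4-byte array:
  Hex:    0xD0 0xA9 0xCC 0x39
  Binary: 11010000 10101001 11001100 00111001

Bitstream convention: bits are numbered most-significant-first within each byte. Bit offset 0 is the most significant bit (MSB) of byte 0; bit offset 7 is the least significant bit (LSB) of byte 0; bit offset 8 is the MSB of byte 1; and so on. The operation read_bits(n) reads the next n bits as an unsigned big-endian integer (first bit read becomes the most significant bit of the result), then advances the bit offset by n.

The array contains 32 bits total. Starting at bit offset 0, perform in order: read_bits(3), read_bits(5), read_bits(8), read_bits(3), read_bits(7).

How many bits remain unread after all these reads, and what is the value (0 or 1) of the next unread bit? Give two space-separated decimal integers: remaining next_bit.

Answer: 6 1

Derivation:
Read 1: bits[0:3] width=3 -> value=6 (bin 110); offset now 3 = byte 0 bit 3; 29 bits remain
Read 2: bits[3:8] width=5 -> value=16 (bin 10000); offset now 8 = byte 1 bit 0; 24 bits remain
Read 3: bits[8:16] width=8 -> value=169 (bin 10101001); offset now 16 = byte 2 bit 0; 16 bits remain
Read 4: bits[16:19] width=3 -> value=6 (bin 110); offset now 19 = byte 2 bit 3; 13 bits remain
Read 5: bits[19:26] width=7 -> value=48 (bin 0110000); offset now 26 = byte 3 bit 2; 6 bits remain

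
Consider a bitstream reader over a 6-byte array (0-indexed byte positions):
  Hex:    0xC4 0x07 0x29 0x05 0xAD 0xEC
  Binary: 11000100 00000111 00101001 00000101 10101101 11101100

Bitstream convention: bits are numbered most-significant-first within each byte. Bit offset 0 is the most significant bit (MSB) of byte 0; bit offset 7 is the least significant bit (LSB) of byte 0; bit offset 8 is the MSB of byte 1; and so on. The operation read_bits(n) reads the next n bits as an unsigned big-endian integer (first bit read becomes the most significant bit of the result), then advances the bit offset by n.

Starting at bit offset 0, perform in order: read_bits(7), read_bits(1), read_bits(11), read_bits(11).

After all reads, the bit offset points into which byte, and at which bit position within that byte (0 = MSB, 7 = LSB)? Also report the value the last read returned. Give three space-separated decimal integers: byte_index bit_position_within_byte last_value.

Read 1: bits[0:7] width=7 -> value=98 (bin 1100010); offset now 7 = byte 0 bit 7; 41 bits remain
Read 2: bits[7:8] width=1 -> value=0 (bin 0); offset now 8 = byte 1 bit 0; 40 bits remain
Read 3: bits[8:19] width=11 -> value=57 (bin 00000111001); offset now 19 = byte 2 bit 3; 29 bits remain
Read 4: bits[19:30] width=11 -> value=577 (bin 01001000001); offset now 30 = byte 3 bit 6; 18 bits remain

Answer: 3 6 577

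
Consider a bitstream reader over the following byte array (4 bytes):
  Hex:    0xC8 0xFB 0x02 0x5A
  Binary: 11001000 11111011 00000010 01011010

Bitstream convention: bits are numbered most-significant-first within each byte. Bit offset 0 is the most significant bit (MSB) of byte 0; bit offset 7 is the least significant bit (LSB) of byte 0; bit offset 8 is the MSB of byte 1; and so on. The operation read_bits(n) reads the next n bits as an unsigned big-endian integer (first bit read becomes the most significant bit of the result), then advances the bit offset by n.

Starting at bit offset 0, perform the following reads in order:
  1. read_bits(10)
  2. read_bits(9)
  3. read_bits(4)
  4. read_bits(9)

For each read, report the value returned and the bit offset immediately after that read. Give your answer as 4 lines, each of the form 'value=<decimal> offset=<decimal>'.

Answer: value=803 offset=10
value=472 offset=19
value=1 offset=23
value=90 offset=32

Derivation:
Read 1: bits[0:10] width=10 -> value=803 (bin 1100100011); offset now 10 = byte 1 bit 2; 22 bits remain
Read 2: bits[10:19] width=9 -> value=472 (bin 111011000); offset now 19 = byte 2 bit 3; 13 bits remain
Read 3: bits[19:23] width=4 -> value=1 (bin 0001); offset now 23 = byte 2 bit 7; 9 bits remain
Read 4: bits[23:32] width=9 -> value=90 (bin 001011010); offset now 32 = byte 4 bit 0; 0 bits remain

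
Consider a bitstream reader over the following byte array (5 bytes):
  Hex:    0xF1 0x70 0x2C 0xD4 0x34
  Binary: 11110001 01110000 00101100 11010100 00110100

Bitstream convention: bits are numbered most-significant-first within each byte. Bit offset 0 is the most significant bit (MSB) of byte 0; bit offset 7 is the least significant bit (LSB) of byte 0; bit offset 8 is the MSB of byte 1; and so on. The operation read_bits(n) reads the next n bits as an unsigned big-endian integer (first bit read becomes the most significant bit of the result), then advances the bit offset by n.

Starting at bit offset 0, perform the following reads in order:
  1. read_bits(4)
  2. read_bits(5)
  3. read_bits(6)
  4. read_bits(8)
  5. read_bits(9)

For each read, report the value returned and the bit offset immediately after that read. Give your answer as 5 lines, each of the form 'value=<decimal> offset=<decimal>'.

Read 1: bits[0:4] width=4 -> value=15 (bin 1111); offset now 4 = byte 0 bit 4; 36 bits remain
Read 2: bits[4:9] width=5 -> value=2 (bin 00010); offset now 9 = byte 1 bit 1; 31 bits remain
Read 3: bits[9:15] width=6 -> value=56 (bin 111000); offset now 15 = byte 1 bit 7; 25 bits remain
Read 4: bits[15:23] width=8 -> value=22 (bin 00010110); offset now 23 = byte 2 bit 7; 17 bits remain
Read 5: bits[23:32] width=9 -> value=212 (bin 011010100); offset now 32 = byte 4 bit 0; 8 bits remain

Answer: value=15 offset=4
value=2 offset=9
value=56 offset=15
value=22 offset=23
value=212 offset=32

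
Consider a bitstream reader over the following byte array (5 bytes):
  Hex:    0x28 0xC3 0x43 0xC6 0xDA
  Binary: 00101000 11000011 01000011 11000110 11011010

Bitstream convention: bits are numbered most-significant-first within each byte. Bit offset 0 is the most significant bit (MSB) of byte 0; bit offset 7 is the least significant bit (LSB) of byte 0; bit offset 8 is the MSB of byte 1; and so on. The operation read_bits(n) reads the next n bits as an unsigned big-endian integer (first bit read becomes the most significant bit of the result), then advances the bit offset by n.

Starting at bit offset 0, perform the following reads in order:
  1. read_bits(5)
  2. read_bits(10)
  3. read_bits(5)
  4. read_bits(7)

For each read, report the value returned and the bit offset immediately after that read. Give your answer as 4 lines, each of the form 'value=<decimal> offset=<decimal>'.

Read 1: bits[0:5] width=5 -> value=5 (bin 00101); offset now 5 = byte 0 bit 5; 35 bits remain
Read 2: bits[5:15] width=10 -> value=97 (bin 0001100001); offset now 15 = byte 1 bit 7; 25 bits remain
Read 3: bits[15:20] width=5 -> value=20 (bin 10100); offset now 20 = byte 2 bit 4; 20 bits remain
Read 4: bits[20:27] width=7 -> value=30 (bin 0011110); offset now 27 = byte 3 bit 3; 13 bits remain

Answer: value=5 offset=5
value=97 offset=15
value=20 offset=20
value=30 offset=27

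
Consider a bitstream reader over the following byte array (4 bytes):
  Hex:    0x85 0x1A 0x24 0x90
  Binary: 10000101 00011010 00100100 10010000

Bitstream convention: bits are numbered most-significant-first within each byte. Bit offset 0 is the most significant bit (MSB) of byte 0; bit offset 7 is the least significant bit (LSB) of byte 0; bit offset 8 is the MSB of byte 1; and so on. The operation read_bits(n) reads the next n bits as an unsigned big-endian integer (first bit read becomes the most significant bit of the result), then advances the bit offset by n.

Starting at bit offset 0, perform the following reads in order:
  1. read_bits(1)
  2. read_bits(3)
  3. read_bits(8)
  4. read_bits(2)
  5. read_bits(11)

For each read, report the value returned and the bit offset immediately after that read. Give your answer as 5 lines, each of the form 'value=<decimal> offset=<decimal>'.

Read 1: bits[0:1] width=1 -> value=1 (bin 1); offset now 1 = byte 0 bit 1; 31 bits remain
Read 2: bits[1:4] width=3 -> value=0 (bin 000); offset now 4 = byte 0 bit 4; 28 bits remain
Read 3: bits[4:12] width=8 -> value=81 (bin 01010001); offset now 12 = byte 1 bit 4; 20 bits remain
Read 4: bits[12:14] width=2 -> value=2 (bin 10); offset now 14 = byte 1 bit 6; 18 bits remain
Read 5: bits[14:25] width=11 -> value=1097 (bin 10001001001); offset now 25 = byte 3 bit 1; 7 bits remain

Answer: value=1 offset=1
value=0 offset=4
value=81 offset=12
value=2 offset=14
value=1097 offset=25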